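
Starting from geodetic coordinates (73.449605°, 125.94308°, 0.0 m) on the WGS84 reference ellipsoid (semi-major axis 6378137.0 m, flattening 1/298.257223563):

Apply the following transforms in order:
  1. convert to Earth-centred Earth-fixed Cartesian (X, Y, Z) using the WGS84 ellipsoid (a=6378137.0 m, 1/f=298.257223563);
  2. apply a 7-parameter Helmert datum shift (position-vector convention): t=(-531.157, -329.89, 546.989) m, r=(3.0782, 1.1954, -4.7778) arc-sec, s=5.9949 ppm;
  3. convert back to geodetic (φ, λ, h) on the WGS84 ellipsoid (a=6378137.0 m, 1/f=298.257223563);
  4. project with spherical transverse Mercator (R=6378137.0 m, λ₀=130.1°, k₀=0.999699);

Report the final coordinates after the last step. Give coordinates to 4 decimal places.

start: φ=73.449605°, λ=125.943080°, h=0.000 m
→ ECEF (a=6378137.000, f=1/298.257223563): X=-1069762.0862, Y=1475481.4482, Z=6091723.7722
→ Helmert 7p (PV): X=-1070230.1743, Y=1475094.2725, Z=6092335.4998
→ geod (Bowring, a=6378137.000): φ=73.45149775°, λ=125.96213925°, h=575.3920 m
→ tm (R=6378137.0, λ₀=130.1°): E=-131063.2481, N=8178661.0853

E=-131063.2481 m, N=8178661.0853 m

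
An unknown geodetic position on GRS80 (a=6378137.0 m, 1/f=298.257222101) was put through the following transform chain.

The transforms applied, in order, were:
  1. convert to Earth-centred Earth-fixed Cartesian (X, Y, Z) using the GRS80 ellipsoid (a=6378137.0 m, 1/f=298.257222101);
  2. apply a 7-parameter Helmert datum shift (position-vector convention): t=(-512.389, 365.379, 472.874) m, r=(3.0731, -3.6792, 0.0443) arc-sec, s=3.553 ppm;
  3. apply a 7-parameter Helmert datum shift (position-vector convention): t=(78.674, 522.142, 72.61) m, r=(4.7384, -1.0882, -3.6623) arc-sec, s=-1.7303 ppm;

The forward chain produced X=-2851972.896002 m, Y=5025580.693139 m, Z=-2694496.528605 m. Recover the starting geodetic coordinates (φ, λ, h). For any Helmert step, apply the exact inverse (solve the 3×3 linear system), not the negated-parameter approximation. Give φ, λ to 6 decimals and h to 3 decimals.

start: X=-2851972.8960, Y=5025580.6931, Z=-2694496.5286 m
→ Helmert⁻¹: X=-2852159.9411, Y=5024954.7018, Z=-2694674.1891
→ Helmert⁻¹: X=-2851684.4154, Y=5024531.9283, Z=-2695161.4806
→ geod (Bowring, a=6378137.000): φ=-25.15693900°, λ=119.57717500°, h=802.5130 m

φ=-25.156939°, λ=119.577175°, h=802.513 m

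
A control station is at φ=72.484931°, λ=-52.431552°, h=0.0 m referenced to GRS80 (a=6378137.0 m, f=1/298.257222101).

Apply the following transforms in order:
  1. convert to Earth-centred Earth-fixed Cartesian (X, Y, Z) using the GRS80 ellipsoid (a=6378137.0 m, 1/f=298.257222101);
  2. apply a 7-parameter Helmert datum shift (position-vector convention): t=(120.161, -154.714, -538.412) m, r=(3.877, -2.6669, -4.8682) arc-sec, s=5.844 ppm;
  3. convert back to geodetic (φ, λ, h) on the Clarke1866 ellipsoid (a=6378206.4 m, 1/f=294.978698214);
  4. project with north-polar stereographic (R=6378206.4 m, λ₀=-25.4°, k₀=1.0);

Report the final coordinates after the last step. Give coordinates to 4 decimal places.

start: φ=72.484931°, λ=-52.431552°, h=0.000 m
→ ECEF (a=6378137.000, f=1/298.257222101): X=1173940.8801, Y=-1526131.0825, Z=6060190.1131
→ Helmert 7p (PV): X=1173953.5265, Y=-1526436.3317, Z=6059673.6097
→ geod (Bowring, a=6378206.400): φ=72.48263159°, λ=-52.43679133°, h=-270.5143 m
→ stereo (R=6378206.4, λ₀=-25.4°): E=-893387.7000, N=-1750592.2291

E=-893387.7000 m, N=-1750592.2291 m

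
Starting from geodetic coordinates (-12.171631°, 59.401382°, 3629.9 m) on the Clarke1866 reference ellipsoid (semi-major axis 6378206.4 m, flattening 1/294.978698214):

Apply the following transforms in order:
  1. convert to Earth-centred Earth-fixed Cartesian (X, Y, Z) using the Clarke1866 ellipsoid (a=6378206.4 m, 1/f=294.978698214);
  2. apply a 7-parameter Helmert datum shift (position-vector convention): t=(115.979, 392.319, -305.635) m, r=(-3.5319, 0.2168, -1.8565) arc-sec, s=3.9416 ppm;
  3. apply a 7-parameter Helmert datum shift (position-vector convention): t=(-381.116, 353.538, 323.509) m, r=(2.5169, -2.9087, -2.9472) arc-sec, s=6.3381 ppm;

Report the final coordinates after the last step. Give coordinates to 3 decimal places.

start: φ=-12.171631°, λ=59.401382°, h=3629.900 m
→ ECEF (a=6378206.400, f=1/294.978698214): X=3175939.4108, Y=5370515.9081, Z=-1336650.1961
→ Helmert 7p (PV): X=3176114.8411, Y=5370877.9224, Z=-1337056.3982
→ Helmert 7p (PV): X=3175849.4525, Y=5371236.4349, Z=-1336631.0371

X=3175849.452 m, Y=5371236.435 m, Z=-1336631.037 m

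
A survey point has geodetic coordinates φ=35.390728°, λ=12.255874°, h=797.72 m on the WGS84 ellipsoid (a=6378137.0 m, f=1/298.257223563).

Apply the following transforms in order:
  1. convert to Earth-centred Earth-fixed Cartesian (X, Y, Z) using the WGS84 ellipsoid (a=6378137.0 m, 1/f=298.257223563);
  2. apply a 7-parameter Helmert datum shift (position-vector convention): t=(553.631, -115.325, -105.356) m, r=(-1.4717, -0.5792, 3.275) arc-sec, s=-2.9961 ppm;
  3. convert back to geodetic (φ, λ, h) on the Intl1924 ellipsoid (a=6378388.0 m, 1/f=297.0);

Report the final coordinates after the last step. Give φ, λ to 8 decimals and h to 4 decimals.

start: φ=35.390728°, λ=12.255874°, h=797.720 m
→ ECEF (a=6378137.000, f=1/298.257223563): X=5087442.0796, Y=1105138.1218, Z=3673753.2656
→ Helmert 7p (PV): X=5087952.6052, Y=1105126.4743, Z=3673643.3032
→ geod (Bowring, a=6378388.000): φ=35.38810591°, λ=12.25455615°, h=918.3116 m

φ=35.38810591°, λ=12.25455615°, h=918.3116 m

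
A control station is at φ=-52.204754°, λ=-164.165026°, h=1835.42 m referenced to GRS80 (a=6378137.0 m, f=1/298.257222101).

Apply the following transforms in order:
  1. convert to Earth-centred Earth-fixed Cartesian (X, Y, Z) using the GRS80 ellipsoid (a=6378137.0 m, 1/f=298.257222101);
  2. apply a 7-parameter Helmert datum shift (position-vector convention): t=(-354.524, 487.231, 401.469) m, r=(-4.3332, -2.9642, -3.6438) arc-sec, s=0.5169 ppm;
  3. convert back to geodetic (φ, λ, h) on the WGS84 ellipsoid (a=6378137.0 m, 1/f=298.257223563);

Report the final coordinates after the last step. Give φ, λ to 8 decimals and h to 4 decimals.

φ=-52.20152842°, λ=-164.17253614°, h=1649.2112 m

start: φ=-52.204754°, λ=-164.165026°, h=1835.420 m
→ ECEF (a=6378137.000, f=1/298.257222101): X=-3769421.2926, Y=-1069124.2785, Z=-5018248.1091
→ Helmert 7p (PV): X=-3769724.5353, Y=-1068676.4340, Z=-5017880.9437
→ geod (Bowring, a=6378137.000): φ=-52.20152842°, λ=-164.17253614°, h=1649.2112 m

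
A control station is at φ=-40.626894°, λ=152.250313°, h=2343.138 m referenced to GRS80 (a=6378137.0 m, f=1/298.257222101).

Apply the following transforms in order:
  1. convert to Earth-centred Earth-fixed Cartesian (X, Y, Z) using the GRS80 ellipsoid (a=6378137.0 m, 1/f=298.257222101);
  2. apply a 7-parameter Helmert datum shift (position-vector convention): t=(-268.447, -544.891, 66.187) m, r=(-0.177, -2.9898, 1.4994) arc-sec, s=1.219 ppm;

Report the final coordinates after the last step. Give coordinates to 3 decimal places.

start: φ=-40.626894°, λ=152.250313°, h=2343.138 m
→ ECEF (a=6378137.000, f=1/298.257222101): X=-4291715.8248, Y=2257950.9912, Z=-4132590.3195
→ Helmert 7p (PV): X=-4291946.0153, Y=2257374.1085, Z=-4132593.3161

X=-4291946.015 m, Y=2257374.109 m, Z=-4132593.316 m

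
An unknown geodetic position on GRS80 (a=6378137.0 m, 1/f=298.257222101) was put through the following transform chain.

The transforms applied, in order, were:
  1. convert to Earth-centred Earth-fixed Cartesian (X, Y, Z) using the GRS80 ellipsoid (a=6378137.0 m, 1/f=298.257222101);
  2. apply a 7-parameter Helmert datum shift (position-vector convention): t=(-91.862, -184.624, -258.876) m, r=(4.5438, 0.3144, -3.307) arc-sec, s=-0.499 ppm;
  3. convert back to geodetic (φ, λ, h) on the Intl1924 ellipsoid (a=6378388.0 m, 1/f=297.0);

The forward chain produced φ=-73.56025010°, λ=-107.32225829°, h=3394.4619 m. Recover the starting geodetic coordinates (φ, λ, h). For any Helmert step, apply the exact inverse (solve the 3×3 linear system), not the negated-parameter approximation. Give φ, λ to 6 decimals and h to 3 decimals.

φ=-73.559725°, λ=-107.318759°, h=3258.455 m

start: φ=-73.560250°, λ=-107.322258°, h=3394.462 m
→ ECEF (a=6378388.000, f=1/297.0): X=-539424.8999, Y=-1729527.2233, Z=-6098631.6258
→ Helmert⁻¹: X=-539296.2831, Y=-1729486.4487, Z=-6098338.5161
→ geod (Bowring, a=6378137.000): φ=-73.55972500°, λ=-107.31875900°, h=3258.4550 m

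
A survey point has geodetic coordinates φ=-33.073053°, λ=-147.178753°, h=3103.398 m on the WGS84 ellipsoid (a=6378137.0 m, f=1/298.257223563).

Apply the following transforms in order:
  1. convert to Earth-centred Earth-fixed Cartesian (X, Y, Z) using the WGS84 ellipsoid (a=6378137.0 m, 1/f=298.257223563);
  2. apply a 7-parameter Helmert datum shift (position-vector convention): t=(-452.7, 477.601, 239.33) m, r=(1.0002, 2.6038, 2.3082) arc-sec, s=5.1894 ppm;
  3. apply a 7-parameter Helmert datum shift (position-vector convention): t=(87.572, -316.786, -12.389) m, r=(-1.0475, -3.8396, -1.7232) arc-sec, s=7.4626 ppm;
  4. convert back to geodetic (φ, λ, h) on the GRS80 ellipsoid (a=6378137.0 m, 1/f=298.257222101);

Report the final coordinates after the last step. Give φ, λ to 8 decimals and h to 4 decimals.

φ=-33.07053873°, λ=-147.18202796°, h=3244.4068 m

start: φ=-33.073053°, λ=-147.178753°, h=3103.398 m
→ ECEF (a=6378137.000, f=1/298.257223563): X=-4498190.3212, Y=-2901247.2600, Z=-3462444.2428
→ Helmert 7p (PV): X=-4498677.6063, Y=-2900818.2620, Z=-3462180.1657
→ Helmert 7p (PV): X=-4498583.3920, Y=-2901136.6946, Z=-3462287.4030
→ geod (Bowring, a=6378137.000): φ=-33.07053873°, λ=-147.18202796°, h=3244.4068 m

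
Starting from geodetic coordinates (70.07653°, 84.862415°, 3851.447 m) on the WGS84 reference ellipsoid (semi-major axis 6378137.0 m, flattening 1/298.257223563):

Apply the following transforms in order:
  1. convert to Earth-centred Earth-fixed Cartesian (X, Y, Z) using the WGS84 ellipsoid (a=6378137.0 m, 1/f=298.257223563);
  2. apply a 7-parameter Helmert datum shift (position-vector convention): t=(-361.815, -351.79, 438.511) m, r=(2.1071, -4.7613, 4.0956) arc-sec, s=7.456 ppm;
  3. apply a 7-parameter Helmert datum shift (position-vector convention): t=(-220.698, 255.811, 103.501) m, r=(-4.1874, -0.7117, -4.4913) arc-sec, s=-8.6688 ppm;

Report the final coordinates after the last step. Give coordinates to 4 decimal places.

start: φ=70.076530°, λ=84.862415°, h=3851.447 m
→ ECEF (a=6378137.000, f=1/298.257223563): X=195322.7192, Y=2172452.2080, Z=5977575.7072
→ Helmert 7p (PV): X=194781.2399, Y=2172059.4298, Z=5978085.4886
→ Helmert 7p (PV): X=194585.5216, Y=2172413.5310, Z=5978093.7441

X=194585.5216 m, Y=2172413.5310 m, Z=5978093.7441 m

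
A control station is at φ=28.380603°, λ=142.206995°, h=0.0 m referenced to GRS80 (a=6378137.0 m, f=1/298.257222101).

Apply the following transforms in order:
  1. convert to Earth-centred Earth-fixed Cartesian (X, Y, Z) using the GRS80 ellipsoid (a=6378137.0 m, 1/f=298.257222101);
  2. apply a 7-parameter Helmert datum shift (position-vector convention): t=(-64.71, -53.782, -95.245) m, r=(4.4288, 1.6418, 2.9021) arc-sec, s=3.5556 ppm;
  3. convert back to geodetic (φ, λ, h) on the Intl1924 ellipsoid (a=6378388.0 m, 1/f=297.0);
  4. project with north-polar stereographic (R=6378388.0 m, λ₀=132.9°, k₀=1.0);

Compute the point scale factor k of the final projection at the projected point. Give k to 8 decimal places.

start: φ=28.380603°, λ=142.206995°, h=0.000 m
→ ECEF (a=6378137.000, f=1/298.257222101): X=-4437768.2168, Y=3441418.1918, Z=3013681.4209
→ Helmert 7p (PV): X=-4437873.1379, Y=3441249.4992, Z=3013706.1070
→ geod (Bowring, a=6378388.000): φ=28.38157503°, λ=142.20901107°, h=-236.6774 m
→ into stereo (λ₀=132.9°): φ=28.38157503°, λ−λ₀=9.30901107°
scale k = 1.35561852

1.35561852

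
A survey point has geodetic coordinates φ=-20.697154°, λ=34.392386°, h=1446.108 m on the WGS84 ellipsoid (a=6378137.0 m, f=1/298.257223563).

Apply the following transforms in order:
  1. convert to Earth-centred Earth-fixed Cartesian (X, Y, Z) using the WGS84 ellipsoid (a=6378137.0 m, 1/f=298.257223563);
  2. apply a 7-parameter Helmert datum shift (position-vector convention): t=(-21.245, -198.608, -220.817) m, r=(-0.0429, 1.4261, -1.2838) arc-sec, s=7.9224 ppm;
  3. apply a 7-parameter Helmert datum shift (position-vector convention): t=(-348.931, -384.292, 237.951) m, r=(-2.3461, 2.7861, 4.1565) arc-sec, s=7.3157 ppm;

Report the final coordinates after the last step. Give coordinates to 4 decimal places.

X=4926277.6705 m, Y=3371907.8588 m, Z=-2240728.5901 m

start: φ=-20.697154°, λ=34.392386°, h=1446.108 m
→ ECEF (a=6378137.000, f=1/298.257223563): X=4926665.4972, Y=3372396.7096, Z=-2240571.9122
→ Helmert 7p (PV): X=4926688.7821, Y=3372193.6891, Z=-2240845.2442
→ Helmert 7p (PV): X=4926277.6705, Y=3371907.8588, Z=-2240728.5901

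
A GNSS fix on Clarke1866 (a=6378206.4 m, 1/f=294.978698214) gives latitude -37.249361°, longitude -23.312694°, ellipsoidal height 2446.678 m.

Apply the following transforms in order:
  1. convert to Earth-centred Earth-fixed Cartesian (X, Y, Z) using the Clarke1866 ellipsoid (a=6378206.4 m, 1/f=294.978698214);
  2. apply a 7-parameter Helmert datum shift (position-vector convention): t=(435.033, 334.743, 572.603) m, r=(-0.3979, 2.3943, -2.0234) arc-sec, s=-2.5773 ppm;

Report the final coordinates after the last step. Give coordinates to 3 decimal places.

X=4670545.807 m, Y=-2012240.347 m, Z=-3840214.148 m

start: φ=-37.249361°, λ=-23.312694°, h=2446.678 m
→ ECEF (a=6378206.400, f=1/294.978698214): X=4670187.1358, Y=-2012527.0544, Z=-3840746.3210
→ Helmert 7p (PV): X=4670545.8072, Y=-2012240.3467, Z=-3840214.1478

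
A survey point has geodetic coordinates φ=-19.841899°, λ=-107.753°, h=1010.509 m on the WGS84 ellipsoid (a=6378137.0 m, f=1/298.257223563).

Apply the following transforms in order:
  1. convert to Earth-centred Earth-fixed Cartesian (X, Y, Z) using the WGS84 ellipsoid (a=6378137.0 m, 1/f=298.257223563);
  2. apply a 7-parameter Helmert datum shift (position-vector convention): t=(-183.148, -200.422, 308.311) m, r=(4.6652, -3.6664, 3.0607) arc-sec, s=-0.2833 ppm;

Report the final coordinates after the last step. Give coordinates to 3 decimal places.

X=-1830383.168 m, Y=-5717075.684 m, Z=-2151437.674 m

start: φ=-19.841899°, λ=-107.753000°, h=1010.509 m
→ ECEF (a=6378137.000, f=1/298.257223563): X=-1830323.6142, Y=-5716898.3853, Z=-2151584.7576
→ Helmert 7p (PV): X=-1830383.1675, Y=-5717075.6838, Z=-2151437.6735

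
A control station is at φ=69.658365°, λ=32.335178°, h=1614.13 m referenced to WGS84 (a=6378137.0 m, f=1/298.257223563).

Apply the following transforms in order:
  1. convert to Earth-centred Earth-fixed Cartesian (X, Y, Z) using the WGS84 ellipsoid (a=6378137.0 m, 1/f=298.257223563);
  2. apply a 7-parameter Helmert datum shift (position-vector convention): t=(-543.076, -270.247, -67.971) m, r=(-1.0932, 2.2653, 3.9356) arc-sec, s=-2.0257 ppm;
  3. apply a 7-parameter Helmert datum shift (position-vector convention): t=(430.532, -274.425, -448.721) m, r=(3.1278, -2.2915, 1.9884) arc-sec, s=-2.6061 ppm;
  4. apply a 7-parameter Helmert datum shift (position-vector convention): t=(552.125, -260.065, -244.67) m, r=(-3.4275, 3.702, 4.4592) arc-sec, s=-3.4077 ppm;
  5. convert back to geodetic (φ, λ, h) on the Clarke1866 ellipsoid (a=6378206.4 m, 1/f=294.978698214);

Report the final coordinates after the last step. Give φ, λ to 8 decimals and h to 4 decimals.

start: φ=69.658365°, λ=32.335178°, h=1614.130 m
→ ECEF (a=6378137.000, f=1/298.257223563): X=1879355.3349, Y=1189694.7603, Z=5959411.4500
→ Helmert 7p (PV): X=1878851.2011, Y=1189489.5467, Z=5959304.4617
→ Helmert 7p (PV): X=1879199.1652, Y=1189139.7672, Z=5958879.1206
→ Helmert 7p (PV): X=1879826.1272, Y=1189015.2942, Z=5958560.6573
→ geod (Bowring, a=6378206.400): φ=69.65681789°, λ=32.31390318°, h=968.0756 m

φ=69.65681789°, λ=32.31390318°, h=968.0756 m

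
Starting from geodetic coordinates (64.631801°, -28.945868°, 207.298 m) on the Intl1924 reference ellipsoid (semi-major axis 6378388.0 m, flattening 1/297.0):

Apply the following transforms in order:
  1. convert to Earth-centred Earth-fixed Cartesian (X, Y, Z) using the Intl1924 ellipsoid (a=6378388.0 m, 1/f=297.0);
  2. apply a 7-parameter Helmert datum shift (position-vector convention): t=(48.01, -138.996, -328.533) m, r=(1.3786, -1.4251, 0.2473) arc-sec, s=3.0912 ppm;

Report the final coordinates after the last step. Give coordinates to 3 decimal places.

X=2398023.008 m, Y=-1326454.665 m, Z=5740255.039 m

start: φ=64.631801°, λ=-28.945868°, h=207.298 m
→ ECEF (a=6378388.000, f=1/297.0): X=2398005.6570, Y=-1326276.0764, Z=5740558.1235
→ Helmert 7p (PV): X=2398023.0078, Y=-1326454.6651, Z=5740255.0394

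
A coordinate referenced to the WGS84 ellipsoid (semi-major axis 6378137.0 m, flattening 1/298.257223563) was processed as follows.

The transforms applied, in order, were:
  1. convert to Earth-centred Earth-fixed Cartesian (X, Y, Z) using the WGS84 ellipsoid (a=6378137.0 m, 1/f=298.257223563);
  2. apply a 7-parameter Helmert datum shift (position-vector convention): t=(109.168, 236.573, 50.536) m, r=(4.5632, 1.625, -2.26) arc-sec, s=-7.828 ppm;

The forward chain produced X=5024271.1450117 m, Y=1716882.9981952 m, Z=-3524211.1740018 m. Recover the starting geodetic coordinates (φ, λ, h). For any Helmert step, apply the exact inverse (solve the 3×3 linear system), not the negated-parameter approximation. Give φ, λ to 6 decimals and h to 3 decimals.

φ=-33.753137°, λ=18.863912°, h=1034.566 m

start: X=5024271.1450, Y=1716882.9982, Z=-3524211.1740 m
→ Helmert⁻¹: X=5024210.2628, Y=1716636.9445, Z=-3524287.6935
→ geod (Bowring, a=6378137.000): φ=-33.75313700°, λ=18.86391200°, h=1034.5660 m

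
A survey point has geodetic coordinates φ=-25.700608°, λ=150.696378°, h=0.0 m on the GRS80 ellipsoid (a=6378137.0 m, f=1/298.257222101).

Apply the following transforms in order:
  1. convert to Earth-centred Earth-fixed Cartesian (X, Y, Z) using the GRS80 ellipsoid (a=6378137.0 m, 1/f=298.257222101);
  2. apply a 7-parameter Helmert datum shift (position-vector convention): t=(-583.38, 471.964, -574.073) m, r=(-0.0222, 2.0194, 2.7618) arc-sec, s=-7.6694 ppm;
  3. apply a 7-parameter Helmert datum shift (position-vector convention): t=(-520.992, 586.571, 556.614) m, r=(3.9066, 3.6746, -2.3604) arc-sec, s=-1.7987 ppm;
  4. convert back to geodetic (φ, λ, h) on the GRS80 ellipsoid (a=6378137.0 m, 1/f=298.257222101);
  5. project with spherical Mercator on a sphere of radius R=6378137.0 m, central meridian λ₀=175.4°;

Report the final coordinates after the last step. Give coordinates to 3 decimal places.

E=-2750415.285 m, N=-2961111.950 m

start: φ=-25.700608°, λ=150.696378°, h=0.000 m
→ ECEF (a=6378137.000, f=1/298.257222101): X=-5014904.6242, Y=2814650.0954, Z=-2749212.5746
→ Helmert 7p (PV): X=-5015514.1451, Y=2815033.0299, Z=-2749716.7686
→ Helmert 7p (PV): X=-5016042.8878, Y=2815724.0114, Z=-2749012.5417
→ geod (Bowring, a=6378137.000): φ=-25.69303930°, λ=150.69259912°, h=1281.3488 m
→ merc (R=6378137.0, λ₀=175.4°): E=-2750415.2850, N=-2961111.9497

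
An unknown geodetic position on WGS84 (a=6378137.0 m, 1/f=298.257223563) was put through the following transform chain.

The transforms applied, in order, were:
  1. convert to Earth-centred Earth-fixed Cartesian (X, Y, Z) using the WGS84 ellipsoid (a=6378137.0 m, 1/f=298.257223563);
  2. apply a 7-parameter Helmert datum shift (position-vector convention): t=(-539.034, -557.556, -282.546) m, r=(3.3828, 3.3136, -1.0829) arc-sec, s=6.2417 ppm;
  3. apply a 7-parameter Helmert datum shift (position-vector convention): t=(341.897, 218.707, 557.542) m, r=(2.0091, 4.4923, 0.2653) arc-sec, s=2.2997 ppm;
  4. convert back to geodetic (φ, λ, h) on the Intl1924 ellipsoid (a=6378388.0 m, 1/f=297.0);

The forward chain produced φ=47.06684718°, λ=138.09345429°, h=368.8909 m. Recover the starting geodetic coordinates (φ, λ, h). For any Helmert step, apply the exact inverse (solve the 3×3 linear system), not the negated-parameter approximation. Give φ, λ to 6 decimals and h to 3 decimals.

start: φ=47.066847°, λ=138.093454°, h=368.891 m
→ ECEF (a=6378388.000, f=1/297.0): X=-3239436.7429, Y=2907248.4508, Z=4647185.8505
→ Helmert⁻¹: X=-3239868.6482, Y=2907072.4846, Z=4646518.7447
→ Helmert⁻¹: X=-3239399.3086, Y=2907671.0919, Z=4646672.5600
→ geod (Bowring, a=6378137.000): φ=47.06120700°, λ=138.08898500°, h=368.5280 m

φ=47.061207°, λ=138.088985°, h=368.528 m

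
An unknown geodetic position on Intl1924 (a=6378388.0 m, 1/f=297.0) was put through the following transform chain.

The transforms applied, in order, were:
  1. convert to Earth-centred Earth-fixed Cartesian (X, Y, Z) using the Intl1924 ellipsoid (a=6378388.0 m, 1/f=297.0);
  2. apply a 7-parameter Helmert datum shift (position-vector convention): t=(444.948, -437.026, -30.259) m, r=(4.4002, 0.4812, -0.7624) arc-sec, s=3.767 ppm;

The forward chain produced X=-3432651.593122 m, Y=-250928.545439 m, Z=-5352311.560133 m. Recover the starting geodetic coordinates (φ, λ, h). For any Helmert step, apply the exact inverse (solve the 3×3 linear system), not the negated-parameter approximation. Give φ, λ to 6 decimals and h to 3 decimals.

start: X=-3432651.5931, Y=-250928.5454, Z=-5352311.5601 m
→ Helmert⁻¹: X=-3433070.1959, Y=-250617.4438, Z=-5352263.8019
→ geod (Bowring, a=6378388.000): φ=-57.42925300°, λ=-175.82475900°, h=434.8160 m

φ=-57.429253°, λ=-175.824759°, h=434.816 m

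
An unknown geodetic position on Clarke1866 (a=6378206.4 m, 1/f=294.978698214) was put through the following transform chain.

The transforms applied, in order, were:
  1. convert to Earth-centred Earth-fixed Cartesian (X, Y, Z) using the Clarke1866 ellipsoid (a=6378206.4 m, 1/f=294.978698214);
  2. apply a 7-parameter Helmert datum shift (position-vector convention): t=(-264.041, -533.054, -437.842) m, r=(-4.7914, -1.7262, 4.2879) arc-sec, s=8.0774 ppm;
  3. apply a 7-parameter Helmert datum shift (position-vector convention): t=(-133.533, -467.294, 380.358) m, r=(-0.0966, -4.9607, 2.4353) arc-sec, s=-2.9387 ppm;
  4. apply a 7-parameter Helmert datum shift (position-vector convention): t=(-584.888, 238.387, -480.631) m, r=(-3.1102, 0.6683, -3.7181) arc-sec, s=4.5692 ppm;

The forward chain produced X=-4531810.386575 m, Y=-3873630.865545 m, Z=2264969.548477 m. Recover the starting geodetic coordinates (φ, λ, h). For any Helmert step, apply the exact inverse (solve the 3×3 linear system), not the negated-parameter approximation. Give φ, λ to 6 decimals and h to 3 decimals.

start: X=-4531810.3866, Y=-3873630.8655, Z=2264969.5485 m
→ Helmert⁻¹: X=-4531142.3028, Y=-3873967.3886, Z=2265366.7330
→ Helmert⁻¹: X=-4531013.3418, Y=-3873459.0423, Z=2265100.1886
→ Helmert⁻¹: X=-4530774.2552, Y=-3872853.1436, Z=2265467.6846
→ geod (Bowring, a=6378206.400): φ=20.94052000°, λ=-139.47656300°, h=995.8210 m

φ=20.940520°, λ=-139.476563°, h=995.821 m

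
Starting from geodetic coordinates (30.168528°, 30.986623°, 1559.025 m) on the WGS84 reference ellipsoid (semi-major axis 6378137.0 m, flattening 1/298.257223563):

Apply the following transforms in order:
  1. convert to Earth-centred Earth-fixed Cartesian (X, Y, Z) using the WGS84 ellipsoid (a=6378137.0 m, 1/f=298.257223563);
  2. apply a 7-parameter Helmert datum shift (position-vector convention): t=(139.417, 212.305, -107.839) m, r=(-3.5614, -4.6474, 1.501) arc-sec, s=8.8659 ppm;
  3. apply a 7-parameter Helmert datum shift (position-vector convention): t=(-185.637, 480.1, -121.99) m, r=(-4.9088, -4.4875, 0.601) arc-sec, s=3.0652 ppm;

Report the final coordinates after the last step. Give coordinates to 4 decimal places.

X=4732272.7710 m, Y=2842934.2536 m, Z=3187223.5974 m

start: φ=30.168528°, λ=30.986623°, h=1559.025 m
→ ECEF (a=6378137.000, f=1/298.257223563): X=4732432.6494, Y=2842028.8246, Z=3187322.5241
→ Helmert 7p (PV): X=4732521.5269, Y=2842355.7986, Z=3187300.5007
→ Helmert 7p (PV): X=4732272.7710, Y=2842934.2536, Z=3187223.5974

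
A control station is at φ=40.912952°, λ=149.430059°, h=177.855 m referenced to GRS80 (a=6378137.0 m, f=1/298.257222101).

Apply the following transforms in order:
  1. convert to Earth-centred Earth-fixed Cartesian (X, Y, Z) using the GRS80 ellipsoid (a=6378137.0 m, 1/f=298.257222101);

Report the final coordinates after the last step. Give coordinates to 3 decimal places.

start: φ=40.912952°, λ=149.430059°, h=177.855 m
→ ECEF (a=6378137.000, f=1/298.257222101): X=-4156143.6323, Y=2454994.3631, Z=4155239.1272

X=-4156143.632 m, Y=2454994.363 m, Z=4155239.127 m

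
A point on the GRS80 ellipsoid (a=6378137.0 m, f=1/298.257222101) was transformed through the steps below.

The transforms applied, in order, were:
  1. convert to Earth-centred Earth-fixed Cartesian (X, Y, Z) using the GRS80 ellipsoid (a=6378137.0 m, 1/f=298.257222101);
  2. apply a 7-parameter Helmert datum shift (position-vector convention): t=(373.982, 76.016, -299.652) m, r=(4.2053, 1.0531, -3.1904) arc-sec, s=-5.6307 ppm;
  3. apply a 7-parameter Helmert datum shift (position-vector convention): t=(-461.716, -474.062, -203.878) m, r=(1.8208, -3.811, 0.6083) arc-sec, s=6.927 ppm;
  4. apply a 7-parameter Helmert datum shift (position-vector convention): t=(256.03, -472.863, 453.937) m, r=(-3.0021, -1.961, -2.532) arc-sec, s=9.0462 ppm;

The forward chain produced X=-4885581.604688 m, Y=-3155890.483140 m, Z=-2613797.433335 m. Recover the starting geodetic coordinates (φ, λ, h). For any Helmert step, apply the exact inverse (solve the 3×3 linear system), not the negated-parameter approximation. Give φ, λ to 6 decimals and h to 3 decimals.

φ=-24.342437°, λ=-147.145844°, h=1640.510 m

start: X=-4885581.6047, Y=-3155890.4831, Z=-2613797.4333 m
→ Helmert⁻¹: X=-4885779.5566, Y=-3155411.0022, Z=-2614227.1972
→ Helmert⁻¹: X=-4885341.5993, Y=-3154923.7526, Z=-2613887.0991
→ Helmert⁻¹: X=-4885680.9455, Y=-3155146.3878, Z=-2613562.7810
→ geod (Bowring, a=6378137.000): φ=-24.34243700°, λ=-147.14584400°, h=1640.5100 m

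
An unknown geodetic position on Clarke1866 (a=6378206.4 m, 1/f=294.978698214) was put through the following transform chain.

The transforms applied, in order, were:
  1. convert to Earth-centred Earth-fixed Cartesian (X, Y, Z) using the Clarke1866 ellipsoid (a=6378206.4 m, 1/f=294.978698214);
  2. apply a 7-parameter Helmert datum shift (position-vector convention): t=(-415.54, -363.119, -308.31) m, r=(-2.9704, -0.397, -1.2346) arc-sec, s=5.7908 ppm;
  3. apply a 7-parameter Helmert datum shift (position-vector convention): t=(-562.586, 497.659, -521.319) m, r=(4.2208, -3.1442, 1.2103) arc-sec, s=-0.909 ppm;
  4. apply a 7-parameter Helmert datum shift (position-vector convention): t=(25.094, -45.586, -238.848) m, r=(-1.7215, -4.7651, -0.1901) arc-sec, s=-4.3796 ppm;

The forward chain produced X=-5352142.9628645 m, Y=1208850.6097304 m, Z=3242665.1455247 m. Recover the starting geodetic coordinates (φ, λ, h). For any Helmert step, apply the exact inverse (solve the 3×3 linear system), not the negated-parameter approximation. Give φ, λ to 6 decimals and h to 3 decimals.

φ=30.767727°, λ=167.271114°, h=650.239 m

start: X=-5352142.9629, Y=1208850.6097, Z=3242665.1455 m
→ Helmert⁻¹: X=-5352117.6909, Y=1208869.4908, Z=3243051.9294
→ Helmert⁻¹: X=-5351503.4342, Y=1208470.7058, Z=3243633.0435
→ Helmert⁻¹: X=-5351057.8986, Y=1208748.0801, Z=3243950.2749
→ geod (Bowring, a=6378206.400): φ=30.76772700°, λ=167.27111400°, h=650.2390 m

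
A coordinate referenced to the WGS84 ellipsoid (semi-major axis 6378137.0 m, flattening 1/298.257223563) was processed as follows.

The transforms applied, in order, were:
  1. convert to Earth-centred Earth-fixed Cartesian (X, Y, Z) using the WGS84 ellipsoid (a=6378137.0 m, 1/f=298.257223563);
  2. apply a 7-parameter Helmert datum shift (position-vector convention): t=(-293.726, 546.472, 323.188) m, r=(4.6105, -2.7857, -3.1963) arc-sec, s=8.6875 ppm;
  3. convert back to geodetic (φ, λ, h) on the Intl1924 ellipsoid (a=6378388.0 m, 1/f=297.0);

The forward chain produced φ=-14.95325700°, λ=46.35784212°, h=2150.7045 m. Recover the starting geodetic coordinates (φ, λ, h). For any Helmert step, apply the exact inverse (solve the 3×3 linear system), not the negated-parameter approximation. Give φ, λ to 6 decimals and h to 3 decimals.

start: φ=-14.953257°, λ=46.357842°, h=2150.705 m
→ ECEF (a=6378388.000, f=1/297.0): X=4255376.2486, Y=4462006.5831, Z=-1635678.0515
→ Helmert⁻¹: X=4255541.7718, Y=4461450.7251, Z=-1636144.2237
→ geod (Bowring, a=6378137.000): φ=-14.95758700°, λ=46.35316400°, h=2237.7000 m

φ=-14.957587°, λ=46.353164°, h=2237.700 m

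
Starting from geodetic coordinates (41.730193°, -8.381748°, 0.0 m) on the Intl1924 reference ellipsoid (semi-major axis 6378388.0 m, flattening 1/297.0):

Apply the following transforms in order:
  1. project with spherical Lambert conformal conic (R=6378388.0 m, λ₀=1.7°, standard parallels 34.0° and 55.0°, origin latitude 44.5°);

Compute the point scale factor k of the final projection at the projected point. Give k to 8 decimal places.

0.98460207

start: φ=41.730193°, λ=-8.381748°, h=0.000 m
→ into lcc (λ₀=1.7°): φ=41.73019300°, λ−λ₀=-10.08174800°
scale k = 0.98460207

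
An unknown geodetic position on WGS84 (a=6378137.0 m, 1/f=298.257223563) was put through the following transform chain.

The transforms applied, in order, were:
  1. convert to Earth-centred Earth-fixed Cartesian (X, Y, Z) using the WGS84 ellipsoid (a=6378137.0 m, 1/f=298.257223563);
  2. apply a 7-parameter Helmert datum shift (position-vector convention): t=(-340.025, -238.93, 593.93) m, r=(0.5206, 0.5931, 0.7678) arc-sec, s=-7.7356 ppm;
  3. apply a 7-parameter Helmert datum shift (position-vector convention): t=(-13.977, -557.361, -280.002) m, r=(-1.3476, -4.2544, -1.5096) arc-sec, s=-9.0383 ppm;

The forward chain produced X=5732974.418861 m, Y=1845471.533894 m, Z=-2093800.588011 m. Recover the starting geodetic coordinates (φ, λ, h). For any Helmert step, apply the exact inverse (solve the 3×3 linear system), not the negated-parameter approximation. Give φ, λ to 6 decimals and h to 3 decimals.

start: X=5732974.4189, Y=1845471.5339, Z=-2093800.5880 m
→ Helmert⁻¹: X=5732983.5183, Y=1846101.2168, Z=-2093645.6948
→ Helmert⁻¹: X=5733380.7890, Y=1846327.8018, Z=-2094243.9993
→ geod (Bowring, a=6378137.000): φ=-19.29163700°, λ=17.85018100°, h=1204.0640 m

φ=-19.291637°, λ=17.850181°, h=1204.064 m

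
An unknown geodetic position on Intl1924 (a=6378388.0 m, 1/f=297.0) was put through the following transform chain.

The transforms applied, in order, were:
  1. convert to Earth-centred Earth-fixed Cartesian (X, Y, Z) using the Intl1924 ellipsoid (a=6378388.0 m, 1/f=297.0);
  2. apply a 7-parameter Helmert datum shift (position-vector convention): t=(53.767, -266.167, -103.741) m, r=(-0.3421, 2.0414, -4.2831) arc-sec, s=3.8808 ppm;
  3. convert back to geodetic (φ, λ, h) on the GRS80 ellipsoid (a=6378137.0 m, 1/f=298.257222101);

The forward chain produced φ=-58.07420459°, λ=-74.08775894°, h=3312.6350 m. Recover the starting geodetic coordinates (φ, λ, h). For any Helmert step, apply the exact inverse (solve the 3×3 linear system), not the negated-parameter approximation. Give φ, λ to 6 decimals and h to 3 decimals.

φ=-58.076448°, λ=-74.085298°, h=2871.463 m

start: φ=-58.074205°, λ=-74.087759°, h=3312.635 m
→ ECEF (a=6378137.000, f=1/298.257222101): X=927445.2430, Y=-3253183.7463, Z=-5392924.3954
→ Helmert⁻¹: X=927508.7956, Y=-3252876.7514, Z=-5392795.9415
→ geod (Bowring, a=6378388.000): φ=-58.07644800°, λ=-74.08529800°, h=2871.4630 m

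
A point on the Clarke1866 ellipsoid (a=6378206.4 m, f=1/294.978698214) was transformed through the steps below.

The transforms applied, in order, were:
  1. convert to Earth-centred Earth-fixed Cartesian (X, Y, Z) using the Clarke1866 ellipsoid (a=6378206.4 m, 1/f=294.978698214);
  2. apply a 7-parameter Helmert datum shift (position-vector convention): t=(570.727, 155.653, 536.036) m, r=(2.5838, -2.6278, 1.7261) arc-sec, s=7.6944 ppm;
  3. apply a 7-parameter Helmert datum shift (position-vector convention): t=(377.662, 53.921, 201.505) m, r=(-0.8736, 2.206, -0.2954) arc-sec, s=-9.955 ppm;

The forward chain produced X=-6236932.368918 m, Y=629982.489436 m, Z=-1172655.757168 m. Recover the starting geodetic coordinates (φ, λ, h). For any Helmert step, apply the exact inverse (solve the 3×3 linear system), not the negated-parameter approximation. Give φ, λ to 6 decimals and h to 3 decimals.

start: X=-6236932.3689, Y=629982.4894, Z=-1172655.7572 m
→ Helmert⁻¹: X=-6237360.4816, Y=629930.8744, Z=-1172932.9786
→ Helmert⁻¹: X=-6237892.8903, Y=629807.8781, Z=-1173388.4046
→ geod (Bowring, a=6378206.400): φ=-10.67113600°, λ=174.23467800°, h=993.1910 m

φ=-10.671136°, λ=174.234678°, h=993.191 m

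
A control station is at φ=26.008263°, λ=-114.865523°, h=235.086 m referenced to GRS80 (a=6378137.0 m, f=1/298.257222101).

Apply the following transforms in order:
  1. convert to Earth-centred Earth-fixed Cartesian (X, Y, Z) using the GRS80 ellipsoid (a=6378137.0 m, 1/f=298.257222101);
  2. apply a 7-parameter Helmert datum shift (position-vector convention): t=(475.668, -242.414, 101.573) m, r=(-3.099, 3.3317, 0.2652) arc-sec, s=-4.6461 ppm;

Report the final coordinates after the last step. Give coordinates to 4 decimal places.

X=-2411447.4811 m, Y=-5204556.4715 m, Z=2780193.6048 m

start: φ=26.008263°, λ=-114.865523°, h=235.086 m
→ ECEF (a=6378137.000, f=1/298.257222101): X=-2411985.9505, Y=-5204376.9038, Z=2779987.7963
→ Helmert 7p (PV): X=-2411447.4811, Y=-5204556.4715, Z=2780193.6048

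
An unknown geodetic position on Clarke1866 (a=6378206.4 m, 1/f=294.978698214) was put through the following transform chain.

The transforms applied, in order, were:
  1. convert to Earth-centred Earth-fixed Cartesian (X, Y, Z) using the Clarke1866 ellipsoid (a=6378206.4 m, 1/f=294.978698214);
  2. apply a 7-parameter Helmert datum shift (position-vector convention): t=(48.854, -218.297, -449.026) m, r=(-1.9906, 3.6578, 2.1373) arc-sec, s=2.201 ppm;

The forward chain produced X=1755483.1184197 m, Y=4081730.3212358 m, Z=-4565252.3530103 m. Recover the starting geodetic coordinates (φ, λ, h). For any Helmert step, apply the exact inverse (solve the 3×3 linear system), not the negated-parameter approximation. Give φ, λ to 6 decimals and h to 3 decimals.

φ=-45.965559°, λ=66.728641°, h=3253.425 m

start: X=1755483.1184, Y=4081730.3212, Z=-4565252.3530 m
→ Helmert⁻¹: X=1755553.6463, Y=4081965.4958, Z=-4564722.7539
→ geod (Bowring, a=6378206.400): φ=-45.96555900°, λ=66.72864100°, h=3253.4250 m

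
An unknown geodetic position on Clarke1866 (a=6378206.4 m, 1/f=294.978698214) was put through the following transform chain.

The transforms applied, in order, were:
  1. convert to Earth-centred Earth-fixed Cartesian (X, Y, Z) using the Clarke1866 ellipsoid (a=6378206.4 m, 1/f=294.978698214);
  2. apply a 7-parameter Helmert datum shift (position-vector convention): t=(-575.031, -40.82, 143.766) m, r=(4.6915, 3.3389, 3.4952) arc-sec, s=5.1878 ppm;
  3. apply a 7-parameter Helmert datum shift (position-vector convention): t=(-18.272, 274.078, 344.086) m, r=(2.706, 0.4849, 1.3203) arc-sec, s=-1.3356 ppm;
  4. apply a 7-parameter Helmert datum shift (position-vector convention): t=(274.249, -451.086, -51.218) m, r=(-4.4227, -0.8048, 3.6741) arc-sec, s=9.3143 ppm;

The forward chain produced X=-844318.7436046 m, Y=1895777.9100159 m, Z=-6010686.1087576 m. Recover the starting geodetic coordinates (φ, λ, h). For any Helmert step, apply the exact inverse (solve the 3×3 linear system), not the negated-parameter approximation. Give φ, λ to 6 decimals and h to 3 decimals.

start: X=-844318.7436, Y=1895777.9100, Z=-6010686.1088 m
→ Helmert⁻¹: X=-844574.7988, Y=1896355.2552, Z=-6010534.9497
→ Helmert⁻¹: X=-844531.3876, Y=1896010.2579, Z=-6010913.9231
→ Helmert⁻¹: X=-843822.5475, Y=1895918.8181, Z=-6011083.2872
→ geod (Bowring, a=6378206.400): φ=-71.07336800°, λ=113.99256200°, h=343.0500 m

φ=-71.073368°, λ=113.992562°, h=343.050 m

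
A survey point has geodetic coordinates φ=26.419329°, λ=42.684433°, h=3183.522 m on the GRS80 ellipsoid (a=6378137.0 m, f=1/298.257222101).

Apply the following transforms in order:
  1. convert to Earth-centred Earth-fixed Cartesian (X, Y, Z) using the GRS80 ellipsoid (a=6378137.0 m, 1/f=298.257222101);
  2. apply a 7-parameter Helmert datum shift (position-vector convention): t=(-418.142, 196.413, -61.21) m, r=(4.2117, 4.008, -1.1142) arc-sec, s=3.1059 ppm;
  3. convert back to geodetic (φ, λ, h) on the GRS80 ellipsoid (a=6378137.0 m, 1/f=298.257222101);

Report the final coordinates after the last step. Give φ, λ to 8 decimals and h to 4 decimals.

φ=26.41950790°, λ=42.68761352°, h=3020.0736 m

start: φ=26.419329°, λ=42.684433°, h=3183.522 m
→ ECEF (a=6378137.000, f=1/298.257222101): X=4203776.6176, Y=3877019.2478, Z=2822159.6625
→ Helmert 7p (PV): X=4203447.3135, Y=3877147.3688, Z=2822104.6973
→ geod (Bowring, a=6378137.000): φ=26.41950790°, λ=42.68761352°, h=3020.0736 m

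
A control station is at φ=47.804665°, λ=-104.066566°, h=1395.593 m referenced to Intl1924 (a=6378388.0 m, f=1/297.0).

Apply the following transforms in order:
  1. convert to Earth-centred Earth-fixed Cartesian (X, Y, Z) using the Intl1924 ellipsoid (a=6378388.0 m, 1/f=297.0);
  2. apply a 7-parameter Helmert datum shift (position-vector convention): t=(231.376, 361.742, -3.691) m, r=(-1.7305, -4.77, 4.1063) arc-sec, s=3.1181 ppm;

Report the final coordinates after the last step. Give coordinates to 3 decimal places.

start: φ=47.804665°, λ=-104.066566°, h=1395.593 m
→ ECEF (a=6378388.000, f=1/297.0): X=-1043402.8856, Y=-4164244.0049, Z=4703437.7060
→ Helmert 7p (PV): X=-1043200.6316, Y=-4163876.5589, Z=4703459.4883

X=-1043200.632 m, Y=-4163876.559 m, Z=4703459.488 m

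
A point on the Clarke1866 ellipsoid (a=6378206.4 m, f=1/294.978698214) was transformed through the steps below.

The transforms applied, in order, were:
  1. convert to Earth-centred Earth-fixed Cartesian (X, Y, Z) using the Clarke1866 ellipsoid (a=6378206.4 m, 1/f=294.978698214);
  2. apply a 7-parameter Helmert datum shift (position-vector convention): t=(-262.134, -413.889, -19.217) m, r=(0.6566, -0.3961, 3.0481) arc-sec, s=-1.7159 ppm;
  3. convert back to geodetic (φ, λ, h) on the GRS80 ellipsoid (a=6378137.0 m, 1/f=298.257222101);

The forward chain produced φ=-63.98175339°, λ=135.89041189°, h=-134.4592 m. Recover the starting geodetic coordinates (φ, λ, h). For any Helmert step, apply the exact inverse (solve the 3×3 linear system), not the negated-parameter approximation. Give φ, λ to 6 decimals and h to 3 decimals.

φ=-63.982606°, λ=135.880192°, h=25.635 m

start: φ=-63.981753°, λ=135.890412°, h=-134.459 m
→ ECEF (a=6378137.000, f=1/298.257222101): X=-2014269.8747, Y=1952617.0323, Z=-5708702.1296
→ Helmert⁻¹: X=-2013993.2978, Y=1953045.8621, Z=-5708695.0577
→ geod (Bowring, a=6378206.400): φ=-63.98260600°, λ=135.88019200°, h=25.6350 m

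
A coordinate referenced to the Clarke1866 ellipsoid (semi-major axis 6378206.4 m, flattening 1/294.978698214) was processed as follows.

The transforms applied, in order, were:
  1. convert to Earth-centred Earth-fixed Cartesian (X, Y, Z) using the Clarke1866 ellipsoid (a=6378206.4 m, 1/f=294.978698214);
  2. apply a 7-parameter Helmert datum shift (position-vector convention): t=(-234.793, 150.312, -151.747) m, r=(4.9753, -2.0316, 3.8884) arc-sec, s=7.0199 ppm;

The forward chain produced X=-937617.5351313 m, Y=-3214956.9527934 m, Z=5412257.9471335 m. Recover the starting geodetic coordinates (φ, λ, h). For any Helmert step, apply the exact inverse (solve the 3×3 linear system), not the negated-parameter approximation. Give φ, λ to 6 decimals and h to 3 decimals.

start: X=-937617.5351, Y=-3214956.9528, Z=5412257.9471 m
→ Helmert⁻¹: X=-937383.4583, Y=-3214936.4706, Z=5412458.4798
→ geod (Bowring, a=6378206.400): φ=58.42780500°, λ=-106.25517300°, h=2136.9250 m

φ=58.427805°, λ=-106.255173°, h=2136.925 m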